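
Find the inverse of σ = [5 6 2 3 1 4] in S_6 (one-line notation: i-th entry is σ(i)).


To find σ⁻¹, swap domain and range:
σ(1) = 5 → σ⁻¹(5) = 1
σ(2) = 6 → σ⁻¹(6) = 2
σ(3) = 2 → σ⁻¹(2) = 3
σ(4) = 3 → σ⁻¹(3) = 4
σ(5) = 1 → σ⁻¹(1) = 5
σ(6) = 4 → σ⁻¹(4) = 6

σ⁻¹ = [5 3 4 6 1 2]


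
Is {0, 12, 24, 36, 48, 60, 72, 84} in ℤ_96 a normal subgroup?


H = {0, 12, 24, 36, 48, 60, 72, 84} in ℤ_96
ℤ_96 is abelian; every subgroup of an abelian group is normal

Yes, normal subgroup


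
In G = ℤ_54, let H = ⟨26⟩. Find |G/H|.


|⟨26⟩| = n / gcd(26, 54) = 54 / 2 = 27
H is normal (ℤ_54 is abelian).
|G/H| = |G| / |H| = 54 / 27 = 2

|G/H| = 2


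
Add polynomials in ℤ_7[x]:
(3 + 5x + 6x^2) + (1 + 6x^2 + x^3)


Add coefficients mod 7:
x^0: 3 + 1 = 4 (mod 7)
x^1: 5 + 0 = 5 (mod 7)
x^2: 6 + 6 = 5 (mod 7)
x^3: 0 + 1 = 1 (mod 7)
Result: 4 + 5x + 5x^2 + x^3

f + g = 4 + 5x + 5x^2 + x^3


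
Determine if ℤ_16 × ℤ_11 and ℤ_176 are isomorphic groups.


Comparing ℤ_16 × ℤ_11 and ℤ_176:
gcd(16,11) = 1, so ℤ_16 × ℤ_11 ≅ ℤ_176 (CRT)

Yes, ℤ_16 × ℤ_11 ≅ ℤ_176


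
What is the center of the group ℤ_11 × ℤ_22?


Z(G) = {g ∈ G | gx = xg for all x ∈ G}
Direct product of abelian groups is abelian, so Z(G) = G

Z(ℤ_11 × ℤ_22) = ℤ_11 × ℤ_22


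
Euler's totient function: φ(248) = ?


Factor n: 248 = 2^3 × 31
φ(n) = n · ∏(1 - 1/p) over distinct primes p | n
φ(248) = 248 · (1 - 1/2) · (1 - 1/31) = 120

φ(248) = 120


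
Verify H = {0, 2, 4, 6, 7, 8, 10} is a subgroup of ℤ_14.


Subgroup test for H = {0, 2, 4, 6, 7, 8, 10} in (ℤ_14, +):
(1) 0 ∈ H? Yes
(2) Closure: for all a,b ∈ H, (a+b) mod 14 ∈ H? No  [counterexample: 2 + 7 = 9 ∉ H]
(3) Inverses: for all a ∈ H, -a mod 14 ∈ H? No

No, H is not a subgroup of ℤ_14


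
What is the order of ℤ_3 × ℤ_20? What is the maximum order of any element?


|ℤ_3 × ℤ_20| = 3 × 20 = 60
Max element order = lcm(3,20) = 60
Cyclic? Yes (gcd=1)

|ℤ_3×ℤ_20| = 60, max element order = 60


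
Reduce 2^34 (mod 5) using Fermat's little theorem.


Fermat's little theorem: if p is prime and gcd(a,p)=1, then a^(p-1) ≡ 1 (mod p)
p = 5 is prime, gcd(2,5) = 1
Reduce exponent: 34 mod 4 = 2
So 2^34 ≡ 2^2 (mod 5)
2^2 mod 5 = 4

2^34 ≡ 4 (mod 5)


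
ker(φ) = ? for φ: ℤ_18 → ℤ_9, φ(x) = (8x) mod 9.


Kernel = preimage of identity
ker(φ) = {x ∈ ℤ_18 : 8x ≡ 0 (mod 9)}. Since 9 | 18, φ is well-defined. The kernel is the cyclic subgroup ⟨9⟩ of ℤ_18 (order 2), i.e. {0, 9}

ker(φ) = {0, 9}


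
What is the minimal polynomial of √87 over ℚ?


√87 satisfies x² - 87 = 0, irreducible over ℚ since 87 is squarefree

Minimal polynomial: x² - 87


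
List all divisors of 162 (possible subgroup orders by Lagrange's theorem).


Lagrange's theorem: |H| divides |G|
|G| = 162
Divisors of 162: 1, 2, 3, 6, 9, 18, 27, 54, 81, 162

Possible subgroup orders: {1, 2, 3, 6, 9, 18, 27, 54, 81, 162}


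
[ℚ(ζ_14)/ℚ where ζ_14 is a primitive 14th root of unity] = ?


[ℚ(ζ_n):ℚ] = deg Φ_n(x) = φ(n). Here φ(14) = 6

[ℚ(ζ_14)/ℚ where ζ_14 is a primitive 14th root of unity] = 6


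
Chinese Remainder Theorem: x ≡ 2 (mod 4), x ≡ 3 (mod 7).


m₁ = 4, m₂ = 7, gcd = 1, so CRT applies. M = m₁·m₂ = 28
Let M₁ = M/m₁ = 7, M₂ = M/m₂ = 4
Find y₁ ≡ M₁⁻¹ (mod m₁): 7⁻¹ ≡ 3 (mod 4)
Find y₂ ≡ M₂⁻¹ (mod m₂): 4⁻¹ ≡ 2 (mod 7)
x = a₁·M₁·y₁ + a₂·M₂·y₂ = 2·7·3 + 3·4·2 = 66
Reduce mod 28: x ≡ 10
Check: 10 mod 4 = 2 ✓, 10 mod 7 = 3 ✓

x ≡ 10 (mod 28)


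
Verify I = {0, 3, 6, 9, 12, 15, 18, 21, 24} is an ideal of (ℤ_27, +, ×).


Check ideal conditions for I = {0, 3, 6, 9, 12, 15, 18, 21, 24} in ℤ_27:
(1) I is an additive subgroup? Yes
(2) For r ∈ ℤ_27 and a ∈ I: r·a ∈ I? Yes

Yes, I is an ideal of ℤ_27


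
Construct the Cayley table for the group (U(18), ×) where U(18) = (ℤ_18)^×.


Elements: {1, 5, 7, 11, 13, 17}
Operation: multiplication mod 18
Entry (a, b) = (a × b) mod 18

Cayley table:
   |  1 |  5 |  7 | 11 | 13 | 17
 1 |  1 |  5 |  7 | 11 | 13 | 17
 5 |  5 |  7 | 17 |  1 | 11 | 13
 7 |  7 | 17 | 13 |  5 |  1 | 11
11 | 11 |  1 |  5 | 13 | 17 |  7
13 | 13 | 11 |  1 | 17 |  7 |  5
17 | 17 | 13 | 11 |  7 |  5 |  1


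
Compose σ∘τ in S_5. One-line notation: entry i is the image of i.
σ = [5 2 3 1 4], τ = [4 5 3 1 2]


σ∘τ: apply τ first, then σ
1 →τ 4 →σ 1
2 →τ 5 →σ 4
3 →τ 3 →σ 3
4 →τ 1 →σ 5
5 →τ 2 →σ 2

σ∘τ = [1 4 3 5 2]


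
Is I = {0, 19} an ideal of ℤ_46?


Check ideal conditions for I = {0, 19} in ℤ_46:
(1) I is an additive subgroup? No
(2) For r ∈ ℤ_46 and a ∈ I: r·a ∈ I? No  [counterexample: r=2, a=19, r·a mod 46 = 38 ∉ I]

No, I is not an ideal of ℤ_46


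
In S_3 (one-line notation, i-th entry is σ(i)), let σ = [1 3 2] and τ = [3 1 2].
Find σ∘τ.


σ∘τ: apply τ first, then σ
1 →τ 3 →σ 2
2 →τ 1 →σ 1
3 →τ 2 →σ 3

σ∘τ = [2 1 3]


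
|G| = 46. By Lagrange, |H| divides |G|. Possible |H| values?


Lagrange's theorem: |H| divides |G|
|G| = 46
Divisors of 46: 1, 2, 23, 46

Possible subgroup orders: {1, 2, 23, 46}


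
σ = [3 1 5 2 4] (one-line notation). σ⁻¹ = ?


To find σ⁻¹, swap domain and range:
σ(1) = 3 → σ⁻¹(3) = 1
σ(2) = 1 → σ⁻¹(1) = 2
σ(3) = 5 → σ⁻¹(5) = 3
σ(4) = 2 → σ⁻¹(2) = 4
σ(5) = 4 → σ⁻¹(4) = 5

σ⁻¹ = [2 4 1 5 3]


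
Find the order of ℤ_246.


ℤ_n has n elements.

|ℤ_246| = 246


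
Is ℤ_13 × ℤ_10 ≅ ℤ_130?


Comparing ℤ_13 × ℤ_10 and ℤ_130:
gcd(13,10) = 1, so ℤ_13 × ℤ_10 ≅ ℤ_130 (CRT)

Yes, ℤ_13 × ℤ_10 ≅ ℤ_130


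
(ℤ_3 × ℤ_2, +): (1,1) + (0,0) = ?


Operation: componentwise addition mod (3, 2)
(1,1) + (0,0) = ((a₁+b₁) mod 3, (a₂+b₂) mod 2) with a = (1,1), b = (0,0)

(1,1) + (0,0) = (1,1)


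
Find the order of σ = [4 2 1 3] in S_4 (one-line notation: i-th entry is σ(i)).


Cycle decomposition: (1 4 3)
Cycle lengths: 3
Order = lcm(3) = 3

ord(σ) = 3


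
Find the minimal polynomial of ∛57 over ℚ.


∛57 satisfies x³ - 57 = 0, irreducible over ℚ (no rational root; 57 is not a perfect cube)

Minimal polynomial: x³ - 57


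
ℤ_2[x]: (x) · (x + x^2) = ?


Expand and collect like terms; reduce coefficients mod 2:
x^0: 0·0 = 0 ≡ 0 (mod 2)
x^1: 0·1 + 1·0 = 0 ≡ 0 (mod 2)
x^2: 0·1 + 1·1 = 1 ≡ 1 (mod 2)
x^3: 1·1 = 1 ≡ 1 (mod 2)
Result: x^2 + x^3

f · g = x^2 + x^3


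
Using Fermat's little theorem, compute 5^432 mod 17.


Fermat's little theorem: if p is prime and gcd(a,p)=1, then a^(p-1) ≡ 1 (mod p)
p = 17 is prime, gcd(5,17) = 1
Reduce exponent: 432 mod 16 = 0
So 5^432 ≡ 5^0 (mod 17)
5^0 = 1

5^432 ≡ 1 (mod 17)


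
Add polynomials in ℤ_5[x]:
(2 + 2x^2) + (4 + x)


Add coefficients mod 5:
x^0: 2 + 4 = 1 (mod 5)
x^1: 0 + 1 = 1 (mod 5)
x^2: 2 + 0 = 2 (mod 5)
Result: 1 + x + 2x^2

f + g = 1 + x + 2x^2


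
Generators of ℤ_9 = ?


g generates ℤ_n iff gcd(g,n) = 1
Checking each g ∈ {1,...,8}:
gcd(1,9) = 1
gcd(2,9) = 1
gcd(3,9) = 3
gcd(4,9) = 1
gcd(5,9) = 1
gcd(6,9) = 3
gcd(7,9) = 1
gcd(8,9) = 1
Generators: {1, 2, 4, 5, 7, 8}
Number of generators = φ(9) = 6

Generators of ℤ_9 = {1, 2, 4, 5, 7, 8}


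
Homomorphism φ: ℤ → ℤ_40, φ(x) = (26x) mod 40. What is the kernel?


Kernel = preimage of identity
ker(φ) = {x ∈ ℤ : 26x ≡ 0 (mod 40)}. gcd(26,40) = 2, so 26x ≡ 0 (mod 40) ⟺ x ≡ 0 (mod 40/2 = 20). Hence ker(φ) = 20ℤ

ker(φ) = 20ℤ


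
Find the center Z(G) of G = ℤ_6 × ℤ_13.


Z(G) = {g ∈ G | gx = xg for all x ∈ G}
Direct product of abelian groups is abelian, so Z(G) = G

Z(ℤ_6 × ℤ_13) = ℤ_6 × ℤ_13


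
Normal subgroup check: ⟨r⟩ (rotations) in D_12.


H = ⟨r⟩ (rotations) in D_12
The rotation subgroup ⟨r⟩ has index 2 in D_12, so it is normal

Yes, normal subgroup


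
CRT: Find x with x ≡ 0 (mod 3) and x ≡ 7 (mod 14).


m₁ = 3, m₂ = 14, gcd = 1, so CRT applies. M = m₁·m₂ = 42
Let M₁ = M/m₁ = 14, M₂ = M/m₂ = 3
Find y₁ ≡ M₁⁻¹ (mod m₁): 14⁻¹ ≡ 2 (mod 3)
Find y₂ ≡ M₂⁻¹ (mod m₂): 3⁻¹ ≡ 5 (mod 14)
x = a₁·M₁·y₁ + a₂·M₂·y₂ = 0·14·2 + 7·3·5 = 105
Reduce mod 42: x ≡ 21
Check: 21 mod 3 = 0 ✓, 21 mod 14 = 7 ✓

x ≡ 21 (mod 42)


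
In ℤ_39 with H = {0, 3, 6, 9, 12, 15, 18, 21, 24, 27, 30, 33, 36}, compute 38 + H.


38 + H = {38 + h (mod 39) : h ∈ H}
38+0=38, 38+3=2, 38+6=5, 38+9=8, 38+12=11, 38+15=14, 38+18=17, 38+21=20, 38+24=23, 38+27=26, 38+30=29, 38+33=32, 38+36=35
38 + H = {2, 5, 8, 11, 14, 17, 20, 23, 26, 29, 32, 35, 38} = 2 + H

38 + H = {2, 5, 8, 11, 14, 17, 20, 23, 26, 29, 32, 35, 38}


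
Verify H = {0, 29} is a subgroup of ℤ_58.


Subgroup test for H = {0, 29} in (ℤ_58, +):
(1) 0 ∈ H? Yes
(2) Closure: for all a,b ∈ H, (a+b) mod 58 ∈ H? Yes
(3) Inverses: for all a ∈ H, -a mod 58 ∈ H? Yes

Yes, H is a subgroup of ℤ_58


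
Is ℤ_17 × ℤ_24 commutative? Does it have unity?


Direct product ring; commutative with unity (1,1); but (1,0)·(0,1) = (0,0) gives zero divisors, so not an integral domain
Commutative: Yes
Integral domain: No
Has unity: Yes

ℤ_17 × ℤ_24: Commutative=Yes, Unity=Yes


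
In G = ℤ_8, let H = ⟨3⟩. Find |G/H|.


|⟨3⟩| = n / gcd(3, 8) = 8 / 1 = 8
H is normal (ℤ_8 is abelian).
|G/H| = |G| / |H| = 8 / 8 = 1

|G/H| = 1


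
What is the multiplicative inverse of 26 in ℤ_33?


Use the extended Euclidean algorithm to write 1 = 26·s + 33·t; then s mod 33 is the inverse.
Euclidean algorithm:
  26 = 0·33 + 26
  33 = 1·26 + 7
  26 = 3·7 + 5
  7 = 1·5 + 2
  5 = 2·2 + 1
  2 = 2·1 + 0
gcd(26,33) = 1
Back-substitution gives: 26·(14) + 33·(-11) = 1
So 26⁻¹ ≡ 14 ≡ 14 (mod 33)
Check: 26 × 14 = 364 ≡ 1 (mod 33) ✓

26⁻¹ ≡ 14 (mod 33)


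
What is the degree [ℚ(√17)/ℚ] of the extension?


√17 has minimal polynomial x² - 17 (irreducible over ℚ since 17 is squarefree)

[ℚ(√17)/ℚ] = 2


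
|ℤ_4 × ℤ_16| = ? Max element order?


|ℤ_4 × ℤ_16| = 4 × 16 = 64
Max element order = lcm(4,16) = 16
Cyclic? No (gcd=4)

|ℤ_4×ℤ_16| = 64, max element order = 16


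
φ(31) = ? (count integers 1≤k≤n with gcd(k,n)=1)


Factor n: 31 = 31
φ(n) = n · ∏(1 - 1/p) over distinct primes p | n
φ(31) = 31 · (1 - 1/31) = 30

φ(31) = 30


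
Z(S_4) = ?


Z(G) = {g ∈ G | gx = xg for all x ∈ G}
S_n is non-abelian for n ≥ 3; Z(S_4) is trivial

Z(S_4) = {e}


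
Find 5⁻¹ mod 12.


Use the extended Euclidean algorithm to write 1 = 5·s + 12·t; then s mod 12 is the inverse.
Euclidean algorithm:
  5 = 0·12 + 5
  12 = 2·5 + 2
  5 = 2·2 + 1
  2 = 2·1 + 0
gcd(5,12) = 1
Back-substitution gives: 5·(5) + 12·(-2) = 1
So 5⁻¹ ≡ 5 ≡ 5 (mod 12)
Check: 5 × 5 = 25 ≡ 1 (mod 12) ✓

5⁻¹ ≡ 5 (mod 12)


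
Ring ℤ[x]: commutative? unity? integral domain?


Polynomial ring over ℤ (an integral domain) is a commutative integral domain with unity 1
Commutative: Yes
Integral domain: Yes
Has unity: Yes

ℤ[x]: Commutative=Yes, Unity=Yes


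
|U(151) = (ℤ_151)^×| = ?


U(n) is the group of units mod n; |U(n)| = φ(n)
|U(151)| = φ(151) = 150

|U(151) = (ℤ_151)^×| = 150


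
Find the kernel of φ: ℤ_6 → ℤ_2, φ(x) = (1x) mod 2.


Kernel = preimage of identity
ker(φ) = {x ∈ ℤ_6 : 1x ≡ 0 (mod 2)}. Since 2 | 6, φ is well-defined. The kernel is the cyclic subgroup ⟨2⟩ of ℤ_6 (order 3), i.e. {0, 2, 4}

ker(φ) = {0, 2, 4}


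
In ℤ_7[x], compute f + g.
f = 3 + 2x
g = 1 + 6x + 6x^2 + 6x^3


Add coefficients mod 7:
x^0: 3 + 1 = 4 (mod 7)
x^1: 2 + 6 = 1 (mod 7)
x^2: 0 + 6 = 6 (mod 7)
x^3: 0 + 6 = 6 (mod 7)
Result: 4 + x + 6x^2 + 6x^3

f + g = 4 + x + 6x^2 + 6x^3


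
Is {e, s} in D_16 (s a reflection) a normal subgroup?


H = {e, s} in D_16 (s a reflection)
r·s·r⁻¹ = sr⁻² ≠ s for n ≥ 3, so {e, s} is not closed under conjugation

No, not a normal subgroup


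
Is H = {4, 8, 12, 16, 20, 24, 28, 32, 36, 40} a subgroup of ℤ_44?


Subgroup test for H = {4, 8, 12, 16, 20, 24, 28, 32, 36, 40} in (ℤ_44, +):
(1) 0 ∈ H? No
(2) Closure: for all a,b ∈ H, (a+b) mod 44 ∈ H? No  [counterexample: 4 + 40 = 0 ∉ H]
(3) Inverses: for all a ∈ H, -a mod 44 ∈ H? Yes

No, H is not a subgroup of ℤ_44


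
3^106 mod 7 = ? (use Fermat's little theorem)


Fermat's little theorem: if p is prime and gcd(a,p)=1, then a^(p-1) ≡ 1 (mod p)
p = 7 is prime, gcd(3,7) = 1
Reduce exponent: 106 mod 6 = 4
So 3^106 ≡ 3^4 (mod 7)
3^4 mod 7 = 4

3^106 ≡ 4 (mod 7)


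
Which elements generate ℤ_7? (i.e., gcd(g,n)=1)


g generates ℤ_n iff gcd(g,n) = 1
Checking each g ∈ {1,...,6}:
gcd(1,7) = 1
gcd(2,7) = 1
gcd(3,7) = 1
gcd(4,7) = 1
gcd(5,7) = 1
gcd(6,7) = 1
Generators: {1, 2, 3, 4, 5, 6}
Number of generators = φ(7) = 6

Generators of ℤ_7 = {1, 2, 3, 4, 5, 6}


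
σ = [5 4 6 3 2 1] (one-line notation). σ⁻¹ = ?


To find σ⁻¹, swap domain and range:
σ(1) = 5 → σ⁻¹(5) = 1
σ(2) = 4 → σ⁻¹(4) = 2
σ(3) = 6 → σ⁻¹(6) = 3
σ(4) = 3 → σ⁻¹(3) = 4
σ(5) = 2 → σ⁻¹(2) = 5
σ(6) = 1 → σ⁻¹(1) = 6

σ⁻¹ = [6 5 4 2 1 3]


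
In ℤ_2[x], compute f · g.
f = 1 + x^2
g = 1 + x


Expand and collect like terms; reduce coefficients mod 2:
x^0: 1·1 = 1 ≡ 1 (mod 2)
x^1: 1·1 + 0·1 = 1 ≡ 1 (mod 2)
x^2: 0·1 + 1·1 = 1 ≡ 1 (mod 2)
x^3: 1·1 = 1 ≡ 1 (mod 2)
Result: 1 + x + x^2 + x^3

f · g = 1 + x + x^2 + x^3


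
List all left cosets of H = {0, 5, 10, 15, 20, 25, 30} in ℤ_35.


H = {0, 5, 10, 15, 20, 25, 30}, |H| = 7
Number of cosets = |G|/|H| = 35/7 = 5
0 + H = {0, 5, 10, 15, 20, 25, 30}
1 + H = {1, 6, 11, 16, 21, 26, 31}
2 + H = {2, 7, 12, 17, 22, 27, 32}
3 + H = {3, 8, 13, 18, 23, 28, 33}
4 + H = {4, 9, 14, 19, 24, 29, 34}

Cosets: 0+H={0,5,10,15,20,25,30}; 1+H={1,6,11,16,21,26,31}; 2+H={2,7,12,17,22,27,32}; 3+H={3,8,13,18,23,28,33}; 4+H={4,9,14,19,24,29,34}


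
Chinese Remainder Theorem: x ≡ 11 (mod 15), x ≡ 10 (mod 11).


m₁ = 15, m₂ = 11, gcd = 1, so CRT applies. M = m₁·m₂ = 165
Let M₁ = M/m₁ = 11, M₂ = M/m₂ = 15
Find y₁ ≡ M₁⁻¹ (mod m₁): 11⁻¹ ≡ 11 (mod 15)
Find y₂ ≡ M₂⁻¹ (mod m₂): 15⁻¹ ≡ 3 (mod 11)
x = a₁·M₁·y₁ + a₂·M₂·y₂ = 11·11·11 + 10·15·3 = 1781
Reduce mod 165: x ≡ 131
Check: 131 mod 15 = 11 ✓, 131 mod 11 = 10 ✓

x ≡ 131 (mod 165)


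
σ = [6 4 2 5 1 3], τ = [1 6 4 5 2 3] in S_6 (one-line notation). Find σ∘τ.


σ∘τ: apply τ first, then σ
1 →τ 1 →σ 6
2 →τ 6 →σ 3
3 →τ 4 →σ 5
4 →τ 5 →σ 1
5 →τ 2 →σ 4
6 →τ 3 →σ 2

σ∘τ = [6 3 5 1 4 2]


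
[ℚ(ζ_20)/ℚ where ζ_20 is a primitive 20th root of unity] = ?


[ℚ(ζ_n):ℚ] = deg Φ_n(x) = φ(n). Here φ(20) = 8

[ℚ(ζ_20)/ℚ where ζ_20 is a primitive 20th root of unity] = 8


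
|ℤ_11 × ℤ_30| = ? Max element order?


|ℤ_11 × ℤ_30| = 11 × 30 = 330
Max element order = lcm(11,30) = 330
Cyclic? Yes (gcd=1)

|ℤ_11×ℤ_30| = 330, max element order = 330


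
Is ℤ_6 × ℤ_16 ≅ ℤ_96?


Comparing ℤ_6 × ℤ_16 and ℤ_96:
gcd(6,16) = 2 ≠ 1. Max element order in ℤ_6×ℤ_16 is lcm(6,16) = 48 < 96, so it has no element of order 96

No, ℤ_6 × ℤ_16 ≇ ℤ_96


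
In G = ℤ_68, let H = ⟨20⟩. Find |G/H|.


|⟨20⟩| = n / gcd(20, 68) = 68 / 4 = 17
H is normal (ℤ_68 is abelian).
|G/H| = |G| / |H| = 68 / 17 = 4

|G/H| = 4


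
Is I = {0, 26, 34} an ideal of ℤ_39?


Check ideal conditions for I = {0, 26, 34} in ℤ_39:
(1) I is an additive subgroup? No
(2) For r ∈ ℤ_39 and a ∈ I: r·a ∈ I? No  [counterexample: r=2, a=26, r·a mod 39 = 13 ∉ I]

No, I is not an ideal of ℤ_39


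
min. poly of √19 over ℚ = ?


√19 satisfies x² - 19 = 0, irreducible over ℚ since 19 is squarefree

Minimal polynomial: x² - 19


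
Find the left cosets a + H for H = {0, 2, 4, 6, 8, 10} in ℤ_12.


H = {0, 2, 4, 6, 8, 10}, |H| = 6
Number of cosets = |G|/|H| = 12/6 = 2
0 + H = {0, 2, 4, 6, 8, 10}
1 + H = {1, 3, 5, 7, 9, 11}

Cosets: 0+H={0,2,4,6,8,10}; 1+H={1,3,5,7,9,11}


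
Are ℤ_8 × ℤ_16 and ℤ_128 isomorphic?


Comparing ℤ_8 × ℤ_16 and ℤ_128:
gcd(8,16) = 8 ≠ 1. Max element order in ℤ_8×ℤ_16 is lcm(8,16) = 16 < 128, so it has no element of order 128

No, ℤ_8 × ℤ_16 ≇ ℤ_128


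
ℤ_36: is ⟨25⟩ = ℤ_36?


g generates ℤ_n iff gcd(g, n) = 1
gcd(25, 36) = 1
Since gcd = 1, 25 is a generator.

Yes, 25 generates ℤ_36


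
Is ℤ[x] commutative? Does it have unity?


Polynomial ring over ℤ (an integral domain) is a commutative integral domain with unity 1
Commutative: Yes
Integral domain: Yes
Has unity: Yes

ℤ[x]: Commutative=Yes, Unity=Yes


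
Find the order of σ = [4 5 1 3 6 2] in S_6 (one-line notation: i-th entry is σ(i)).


Cycle decomposition: (1 4 3) (2 5 6)
Cycle lengths: 3, 3
Order = lcm(3, 3) = 3

ord(σ) = 3


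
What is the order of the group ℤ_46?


ℤ_n has n elements.

|ℤ_46| = 46


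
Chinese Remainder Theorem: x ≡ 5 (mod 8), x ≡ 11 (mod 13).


m₁ = 8, m₂ = 13, gcd = 1, so CRT applies. M = m₁·m₂ = 104
Let M₁ = M/m₁ = 13, M₂ = M/m₂ = 8
Find y₁ ≡ M₁⁻¹ (mod m₁): 13⁻¹ ≡ 5 (mod 8)
Find y₂ ≡ M₂⁻¹ (mod m₂): 8⁻¹ ≡ 5 (mod 13)
x = a₁·M₁·y₁ + a₂·M₂·y₂ = 5·13·5 + 11·8·5 = 765
Reduce mod 104: x ≡ 37
Check: 37 mod 8 = 5 ✓, 37 mod 13 = 11 ✓

x ≡ 37 (mod 104)


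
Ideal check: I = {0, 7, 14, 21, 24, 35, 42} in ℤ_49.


Check ideal conditions for I = {0, 7, 14, 21, 24, 35, 42} in ℤ_49:
(1) I is an additive subgroup? No
(2) For r ∈ ℤ_49 and a ∈ I: r·a ∈ I? No  [counterexample: r=2, a=14, r·a mod 49 = 28 ∉ I]

No, I is not an ideal of ℤ_49


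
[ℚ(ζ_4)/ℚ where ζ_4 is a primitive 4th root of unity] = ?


[ℚ(ζ_n):ℚ] = deg Φ_n(x) = φ(n). Here φ(4) = 2

[ℚ(ζ_4)/ℚ where ζ_4 is a primitive 4th root of unity] = 2


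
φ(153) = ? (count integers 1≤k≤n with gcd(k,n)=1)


Factor n: 153 = 3^2 × 17
φ(n) = n · ∏(1 - 1/p) over distinct primes p | n
φ(153) = 153 · (1 - 1/3) · (1 - 1/17) = 96

φ(153) = 96


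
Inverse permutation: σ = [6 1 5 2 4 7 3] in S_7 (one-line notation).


To find σ⁻¹, swap domain and range:
σ(1) = 6 → σ⁻¹(6) = 1
σ(2) = 1 → σ⁻¹(1) = 2
σ(3) = 5 → σ⁻¹(5) = 3
σ(4) = 2 → σ⁻¹(2) = 4
σ(5) = 4 → σ⁻¹(4) = 5
σ(6) = 7 → σ⁻¹(7) = 6
σ(7) = 3 → σ⁻¹(3) = 7

σ⁻¹ = [2 4 7 5 3 1 6]


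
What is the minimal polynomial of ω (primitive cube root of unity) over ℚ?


ω satisfies x² + x + 1 = 0 (the cyclotomic polynomial Φ₃)

Minimal polynomial: x² + x + 1


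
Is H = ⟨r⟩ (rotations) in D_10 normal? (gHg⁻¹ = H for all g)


H = ⟨r⟩ (rotations) in D_10
The rotation subgroup ⟨r⟩ has index 2 in D_10, so it is normal

Yes, normal subgroup


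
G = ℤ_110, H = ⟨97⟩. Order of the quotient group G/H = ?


|⟨97⟩| = n / gcd(97, 110) = 110 / 1 = 110
H is normal (ℤ_110 is abelian).
|G/H| = |G| / |H| = 110 / 110 = 1

|G/H| = 1


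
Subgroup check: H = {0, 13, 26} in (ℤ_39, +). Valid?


Subgroup test for H = {0, 13, 26} in (ℤ_39, +):
(1) 0 ∈ H? Yes
(2) Closure: for all a,b ∈ H, (a+b) mod 39 ∈ H? Yes
(3) Inverses: for all a ∈ H, -a mod 39 ∈ H? Yes

Yes, H is a subgroup of ℤ_39


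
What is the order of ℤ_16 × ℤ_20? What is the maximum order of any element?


|ℤ_16 × ℤ_20| = 16 × 20 = 320
Max element order = lcm(16,20) = 80
Cyclic? No (gcd=4)

|ℤ_16×ℤ_20| = 320, max element order = 80


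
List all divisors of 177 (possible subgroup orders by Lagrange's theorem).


Lagrange's theorem: |H| divides |G|
|G| = 177
Divisors of 177: 1, 3, 59, 177

Possible subgroup orders: {1, 3, 59, 177}


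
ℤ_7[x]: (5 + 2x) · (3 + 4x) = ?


Expand and collect like terms; reduce coefficients mod 7:
x^0: 5·3 = 15 ≡ 1 (mod 7)
x^1: 5·4 + 2·3 = 26 ≡ 5 (mod 7)
x^2: 2·4 = 8 ≡ 1 (mod 7)
Result: 1 + 5x + x^2

f · g = 1 + 5x + x^2


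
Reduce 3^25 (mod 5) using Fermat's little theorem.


Fermat's little theorem: if p is prime and gcd(a,p)=1, then a^(p-1) ≡ 1 (mod p)
p = 5 is prime, gcd(3,5) = 1
Reduce exponent: 25 mod 4 = 1
So 3^25 ≡ 3^1 (mod 5)
3^1 mod 5 = 3

3^25 ≡ 3 (mod 5)


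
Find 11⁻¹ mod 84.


Use the extended Euclidean algorithm to write 1 = 11·s + 84·t; then s mod 84 is the inverse.
Euclidean algorithm:
  11 = 0·84 + 11
  84 = 7·11 + 7
  11 = 1·7 + 4
  7 = 1·4 + 3
  4 = 1·3 + 1
  3 = 3·1 + 0
gcd(11,84) = 1
Back-substitution gives: 11·(23) + 84·(-3) = 1
So 11⁻¹ ≡ 23 ≡ 23 (mod 84)
Check: 11 × 23 = 253 ≡ 1 (mod 84) ✓

11⁻¹ ≡ 23 (mod 84)


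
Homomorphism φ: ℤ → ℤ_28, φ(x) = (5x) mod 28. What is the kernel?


Kernel = preimage of identity
ker(φ) = {x ∈ ℤ : 5x ≡ 0 (mod 28)}. gcd(5,28) = 1, so 5x ≡ 0 (mod 28) ⟺ x ≡ 0 (mod 28/1 = 28). Hence ker(φ) = 28ℤ

ker(φ) = 28ℤ


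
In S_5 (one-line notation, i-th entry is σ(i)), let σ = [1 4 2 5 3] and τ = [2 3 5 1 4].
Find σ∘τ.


σ∘τ: apply τ first, then σ
1 →τ 2 →σ 4
2 →τ 3 →σ 2
3 →τ 5 →σ 3
4 →τ 1 →σ 1
5 →τ 4 →σ 5

σ∘τ = [4 2 3 1 5]


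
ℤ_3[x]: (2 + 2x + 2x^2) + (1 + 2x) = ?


Add coefficients mod 3:
x^0: 2 + 1 = 0 (mod 3)
x^1: 2 + 2 = 1 (mod 3)
x^2: 2 + 0 = 2 (mod 3)
Result: x + 2x^2

f + g = x + 2x^2


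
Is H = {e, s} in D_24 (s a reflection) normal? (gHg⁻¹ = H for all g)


H = {e, s} in D_24 (s a reflection)
r·s·r⁻¹ = sr⁻² ≠ s for n ≥ 3, so {e, s} is not closed under conjugation

No, not a normal subgroup


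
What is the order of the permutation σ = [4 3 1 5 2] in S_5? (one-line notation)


Cycle decomposition: (1 4 5 2 3)
Cycle lengths: 5
Order = lcm(5) = 5

ord(σ) = 5


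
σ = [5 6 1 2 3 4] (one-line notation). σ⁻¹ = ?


To find σ⁻¹, swap domain and range:
σ(1) = 5 → σ⁻¹(5) = 1
σ(2) = 6 → σ⁻¹(6) = 2
σ(3) = 1 → σ⁻¹(1) = 3
σ(4) = 2 → σ⁻¹(2) = 4
σ(5) = 3 → σ⁻¹(3) = 5
σ(6) = 4 → σ⁻¹(4) = 6

σ⁻¹ = [3 4 5 6 1 2]


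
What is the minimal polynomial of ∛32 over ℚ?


∛32 satisfies x³ - 32 = 0, irreducible over ℚ (no rational root; 32 is not a perfect cube)

Minimal polynomial: x³ - 32


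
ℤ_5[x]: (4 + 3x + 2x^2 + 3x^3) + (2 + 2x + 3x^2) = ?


Add coefficients mod 5:
x^0: 4 + 2 = 1 (mod 5)
x^1: 3 + 2 = 0 (mod 5)
x^2: 2 + 3 = 0 (mod 5)
x^3: 3 + 0 = 3 (mod 5)
Result: 1 + 3x^3

f + g = 1 + 3x^3


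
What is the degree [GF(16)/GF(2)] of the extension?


GF(16) = GF(2^4), so the extension degree is 4

[GF(16)/GF(2)] = 4


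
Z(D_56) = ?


Z(G) = {g ∈ G | gx = xg for all x ∈ G}
For even n, Z(D_n) = {e, r^(n/2)}: the 180° rotation r^28 commutes with every reflection and rotation

Z(D_56) = {e, r^28}


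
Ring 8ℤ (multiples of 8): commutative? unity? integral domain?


8ℤ is a commutative ring under +,× but has no multiplicative identity (1 ∉ 8ℤ); it has no zero divisors, but without unity it is not an integral domain
Commutative: Yes
Integral domain: No
Has unity: No

8ℤ (multiples of 8): Commutative=Yes, Unity=No


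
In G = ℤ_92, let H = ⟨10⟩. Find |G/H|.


|⟨10⟩| = n / gcd(10, 92) = 92 / 2 = 46
H is normal (ℤ_92 is abelian).
|G/H| = |G| / |H| = 92 / 46 = 2

|G/H| = 2


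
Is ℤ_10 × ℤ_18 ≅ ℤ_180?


Comparing ℤ_10 × ℤ_18 and ℤ_180:
gcd(10,18) = 2 ≠ 1. Max element order in ℤ_10×ℤ_18 is lcm(10,18) = 90 < 180, so it has no element of order 180

No, ℤ_10 × ℤ_18 ≇ ℤ_180


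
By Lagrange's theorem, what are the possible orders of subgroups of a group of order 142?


Lagrange's theorem: |H| divides |G|
|G| = 142
Divisors of 142: 1, 2, 71, 142

Possible subgroup orders: {1, 2, 71, 142}


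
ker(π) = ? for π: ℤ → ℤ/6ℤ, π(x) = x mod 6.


Kernel = preimage of identity
ker(π) = multiples of 6 = 6ℤ

ker(π) = 6ℤ


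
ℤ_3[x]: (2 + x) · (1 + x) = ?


Expand and collect like terms; reduce coefficients mod 3:
x^0: 2·1 = 2 ≡ 2 (mod 3)
x^1: 2·1 + 1·1 = 3 ≡ 0 (mod 3)
x^2: 1·1 = 1 ≡ 1 (mod 3)
Result: 2 + x^2

f · g = 2 + x^2


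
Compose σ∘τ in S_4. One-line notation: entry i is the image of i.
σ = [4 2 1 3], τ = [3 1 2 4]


σ∘τ: apply τ first, then σ
1 →τ 3 →σ 1
2 →τ 1 →σ 4
3 →τ 2 →σ 2
4 →τ 4 →σ 3

σ∘τ = [1 4 2 3]


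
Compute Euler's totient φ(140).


Factor n: 140 = 2^2 × 5 × 7
φ(n) = n · ∏(1 - 1/p) over distinct primes p | n
φ(140) = 140 · (1 - 1/2) · (1 - 1/5) · (1 - 1/7) = 48

φ(140) = 48


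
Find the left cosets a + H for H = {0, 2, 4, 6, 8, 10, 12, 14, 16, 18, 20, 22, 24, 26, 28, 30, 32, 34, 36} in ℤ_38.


H = {0, 2, 4, 6, 8, 10, 12, 14, 16, 18, 20, 22, 24, 26, 28, 30, 32, 34, 36}, |H| = 19
Number of cosets = |G|/|H| = 38/19 = 2
0 + H = {0, 2, 4, 6, 8, 10, 12, 14, 16, 18, 20, 22, 24, 26, 28, 30, 32, 34, 36}
1 + H = {1, 3, 5, 7, 9, 11, 13, 15, 17, 19, 21, 23, 25, 27, 29, 31, 33, 35, 37}

Cosets: 0+H={0,2,4,6,8,10,12,14,16,18,20,22,24,26,28,30,32,34,36}; 1+H={1,3,5,7,9,11,13,15,17,19,21,23,25,27,29,31,33,35,37}


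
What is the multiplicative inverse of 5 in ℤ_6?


Use the extended Euclidean algorithm to write 1 = 5·s + 6·t; then s mod 6 is the inverse.
Euclidean algorithm:
  5 = 0·6 + 5
  6 = 1·5 + 1
  5 = 5·1 + 0
gcd(5,6) = 1
Back-substitution gives: 5·(-1) + 6·(1) = 1
So 5⁻¹ ≡ -1 ≡ 5 (mod 6)
Check: 5 × 5 = 25 ≡ 1 (mod 6) ✓

5⁻¹ ≡ 5 (mod 6)


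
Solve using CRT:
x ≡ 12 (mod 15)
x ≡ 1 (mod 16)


m₁ = 15, m₂ = 16, gcd = 1, so CRT applies. M = m₁·m₂ = 240
Let M₁ = M/m₁ = 16, M₂ = M/m₂ = 15
Find y₁ ≡ M₁⁻¹ (mod m₁): 16⁻¹ ≡ 1 (mod 15)
Find y₂ ≡ M₂⁻¹ (mod m₂): 15⁻¹ ≡ 15 (mod 16)
x = a₁·M₁·y₁ + a₂·M₂·y₂ = 12·16·1 + 1·15·15 = 417
Reduce mod 240: x ≡ 177
Check: 177 mod 15 = 12 ✓, 177 mod 16 = 1 ✓

x ≡ 177 (mod 240)


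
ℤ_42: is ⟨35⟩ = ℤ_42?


g generates ℤ_n iff gcd(g, n) = 1
gcd(35, 42) = 7
Since gcd = 7 ≠ 1, ⟨35⟩ has order 6 < 42, so 35 is not a generator.

No, 35 does not generate ℤ_42


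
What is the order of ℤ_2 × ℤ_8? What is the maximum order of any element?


|ℤ_2 × ℤ_8| = 2 × 8 = 16
Max element order = lcm(2,8) = 8
Cyclic? No (gcd=2)

|ℤ_2×ℤ_8| = 16, max element order = 8


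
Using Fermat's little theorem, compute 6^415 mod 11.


Fermat's little theorem: if p is prime and gcd(a,p)=1, then a^(p-1) ≡ 1 (mod p)
p = 11 is prime, gcd(6,11) = 1
Reduce exponent: 415 mod 10 = 5
So 6^415 ≡ 6^5 (mod 11)
6^5 mod 11 = 10

6^415 ≡ 10 (mod 11)


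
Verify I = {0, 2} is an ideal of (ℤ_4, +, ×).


Check ideal conditions for I = {0, 2} in ℤ_4:
(1) I is an additive subgroup? Yes
(2) For r ∈ ℤ_4 and a ∈ I: r·a ∈ I? Yes

Yes, I is an ideal of ℤ_4


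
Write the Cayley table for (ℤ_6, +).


Elements: {0, 1, 2, 3, 4, 5}
Operation: addition mod 6
Entry (a, b) = (a + b) mod 6

Cayley table:
  | 0 | 1 | 2 | 3 | 4 | 5
0 | 0 | 1 | 2 | 3 | 4 | 5
1 | 1 | 2 | 3 | 4 | 5 | 0
2 | 2 | 3 | 4 | 5 | 0 | 1
3 | 3 | 4 | 5 | 0 | 1 | 2
4 | 4 | 5 | 0 | 1 | 2 | 3
5 | 5 | 0 | 1 | 2 | 3 | 4


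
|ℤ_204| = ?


ℤ_n has n elements.

|ℤ_204| = 204


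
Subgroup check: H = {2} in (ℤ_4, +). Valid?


Subgroup test for H = {2} in (ℤ_4, +):
(1) 0 ∈ H? No
(2) Closure: for all a,b ∈ H, (a+b) mod 4 ∈ H? No  [counterexample: 2 + 2 = 0 ∉ H]
(3) Inverses: for all a ∈ H, -a mod 4 ∈ H? Yes

No, H is not a subgroup of ℤ_4


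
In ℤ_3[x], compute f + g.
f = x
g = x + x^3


Add coefficients mod 3:
x^0: 0 + 0 = 0 (mod 3)
x^1: 1 + 1 = 2 (mod 3)
x^2: 0 + 0 = 0 (mod 3)
x^3: 0 + 1 = 1 (mod 3)
Result: 2x + x^3

f + g = 2x + x^3


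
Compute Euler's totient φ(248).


Factor n: 248 = 2^3 × 31
φ(n) = n · ∏(1 - 1/p) over distinct primes p | n
φ(248) = 248 · (1 - 1/2) · (1 - 1/31) = 120

φ(248) = 120


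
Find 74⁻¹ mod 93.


Use the extended Euclidean algorithm to write 1 = 74·s + 93·t; then s mod 93 is the inverse.
Euclidean algorithm:
  74 = 0·93 + 74
  93 = 1·74 + 19
  74 = 3·19 + 17
  19 = 1·17 + 2
  17 = 8·2 + 1
  2 = 2·1 + 0
gcd(74,93) = 1
Back-substitution gives: 74·(44) + 93·(-35) = 1
So 74⁻¹ ≡ 44 ≡ 44 (mod 93)
Check: 74 × 44 = 3256 ≡ 1 (mod 93) ✓

74⁻¹ ≡ 44 (mod 93)


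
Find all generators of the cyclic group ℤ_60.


g generates ℤ_n iff gcd(g,n) = 1
Prime factors of 60: 2, 3, 5
Generators are g ∈ {1,...,59} not divisible by any of these primes.
Generators: {1, 7, 11, 13, 17, 19, 23, 29, 31, 37, 41, 43, 47, 49, 53, 59}
Number of generators = φ(60) = 16

Generators of ℤ_60 = {1, 7, 11, 13, 17, 19, 23, 29, 31, 37, 41, 43, 47, 49, 53, 59}


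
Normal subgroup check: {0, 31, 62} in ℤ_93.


H = {0, 31, 62} in ℤ_93
ℤ_93 is abelian; every subgroup of an abelian group is normal

Yes, normal subgroup


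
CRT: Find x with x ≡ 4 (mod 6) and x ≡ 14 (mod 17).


m₁ = 6, m₂ = 17, gcd = 1, so CRT applies. M = m₁·m₂ = 102
Let M₁ = M/m₁ = 17, M₂ = M/m₂ = 6
Find y₁ ≡ M₁⁻¹ (mod m₁): 17⁻¹ ≡ 5 (mod 6)
Find y₂ ≡ M₂⁻¹ (mod m₂): 6⁻¹ ≡ 3 (mod 17)
x = a₁·M₁·y₁ + a₂·M₂·y₂ = 4·17·5 + 14·6·3 = 592
Reduce mod 102: x ≡ 82
Check: 82 mod 6 = 4 ✓, 82 mod 17 = 14 ✓

x ≡ 82 (mod 102)


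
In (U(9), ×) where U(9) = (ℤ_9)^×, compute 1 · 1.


Operation: multiplication mod 9
1 · 1 = (a × b) mod 9 with a = 1, b = 1

1 · 1 = 1


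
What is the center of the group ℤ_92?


Z(G) = {g ∈ G | gx = xg for all x ∈ G}
ℤ_92 is abelian, so Z(G) = G

Z(ℤ_92) = ℤ_92


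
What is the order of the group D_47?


|D_n| = 2n (n rotations and n reflections)
|D_47| = 2×47 = 94

|D_47| = 94


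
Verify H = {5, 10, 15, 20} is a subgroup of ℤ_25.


Subgroup test for H = {5, 10, 15, 20} in (ℤ_25, +):
(1) 0 ∈ H? No
(2) Closure: for all a,b ∈ H, (a+b) mod 25 ∈ H? No  [counterexample: 5 + 20 = 0 ∉ H]
(3) Inverses: for all a ∈ H, -a mod 25 ∈ H? Yes

No, H is not a subgroup of ℤ_25


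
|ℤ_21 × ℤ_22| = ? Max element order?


|ℤ_21 × ℤ_22| = 21 × 22 = 462
Max element order = lcm(21,22) = 462
Cyclic? Yes (gcd=1)

|ℤ_21×ℤ_22| = 462, max element order = 462


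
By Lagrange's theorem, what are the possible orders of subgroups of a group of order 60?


Lagrange's theorem: |H| divides |G|
|G| = 60
Divisors of 60: 1, 2, 3, 4, 5, 6, 10, 12, 15, 20, 30, 60

Possible subgroup orders: {1, 2, 3, 4, 5, 6, 10, 12, 15, 20, 30, 60}


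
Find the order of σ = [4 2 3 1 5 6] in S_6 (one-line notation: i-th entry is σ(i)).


Cycle decomposition: (1 4)
Cycle lengths: 2
Order = lcm(2) = 2

ord(σ) = 2


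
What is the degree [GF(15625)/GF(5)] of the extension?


GF(15625) = GF(5^6), so the extension degree is 6

[GF(15625)/GF(5)] = 6


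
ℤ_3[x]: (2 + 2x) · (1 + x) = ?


Expand and collect like terms; reduce coefficients mod 3:
x^0: 2·1 = 2 ≡ 2 (mod 3)
x^1: 2·1 + 2·1 = 4 ≡ 1 (mod 3)
x^2: 2·1 = 2 ≡ 2 (mod 3)
Result: 2 + x + 2x^2

f · g = 2 + x + 2x^2


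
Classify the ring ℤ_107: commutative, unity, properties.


ℤ_107 is a commutative ring with unity 1; 107 is prime, so ℤ_107 is a field (hence an integral domain)
Commutative: Yes
Integral domain: Yes
Has unity: Yes

ℤ_107: Commutative=Yes, Unity=Yes


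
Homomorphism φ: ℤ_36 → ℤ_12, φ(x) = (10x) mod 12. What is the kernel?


Kernel = preimage of identity
ker(φ) = {x ∈ ℤ_36 : 10x ≡ 0 (mod 12)}. Since 12 | 36, φ is well-defined. The kernel is the cyclic subgroup ⟨6⟩ of ℤ_36 (order 6), i.e. {0, 6, 12, 18, 24, 30}

ker(φ) = {0, 6, 12, 18, 24, 30}


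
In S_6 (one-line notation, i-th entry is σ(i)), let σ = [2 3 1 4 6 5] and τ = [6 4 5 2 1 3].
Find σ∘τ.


σ∘τ: apply τ first, then σ
1 →τ 6 →σ 5
2 →τ 4 →σ 4
3 →τ 5 →σ 6
4 →τ 2 →σ 3
5 →τ 1 →σ 2
6 →τ 3 →σ 1

σ∘τ = [5 4 6 3 2 1]


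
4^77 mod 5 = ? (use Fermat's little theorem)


Fermat's little theorem: if p is prime and gcd(a,p)=1, then a^(p-1) ≡ 1 (mod p)
p = 5 is prime, gcd(4,5) = 1
Reduce exponent: 77 mod 4 = 1
So 4^77 ≡ 4^1 (mod 5)
4^1 mod 5 = 4

4^77 ≡ 4 (mod 5)


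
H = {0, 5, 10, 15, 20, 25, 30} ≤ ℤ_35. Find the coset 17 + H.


17 + H = {17 + h (mod 35) : h ∈ H}
17+0=17, 17+5=22, 17+10=27, 17+15=32, 17+20=2, 17+25=7, 17+30=12
17 + H = {2, 7, 12, 17, 22, 27, 32} = 2 + H

17 + H = {2, 7, 12, 17, 22, 27, 32}


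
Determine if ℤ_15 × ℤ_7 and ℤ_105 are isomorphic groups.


Comparing ℤ_15 × ℤ_7 and ℤ_105:
gcd(15,7) = 1, so ℤ_15 × ℤ_7 ≅ ℤ_105 (CRT)

Yes, ℤ_15 × ℤ_7 ≅ ℤ_105


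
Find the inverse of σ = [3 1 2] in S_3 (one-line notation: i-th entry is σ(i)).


To find σ⁻¹, swap domain and range:
σ(1) = 3 → σ⁻¹(3) = 1
σ(2) = 1 → σ⁻¹(1) = 2
σ(3) = 2 → σ⁻¹(2) = 3

σ⁻¹ = [2 3 1]


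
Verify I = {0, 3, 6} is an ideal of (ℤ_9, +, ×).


Check ideal conditions for I = {0, 3, 6} in ℤ_9:
(1) I is an additive subgroup? Yes
(2) For r ∈ ℤ_9 and a ∈ I: r·a ∈ I? Yes

Yes, I is an ideal of ℤ_9


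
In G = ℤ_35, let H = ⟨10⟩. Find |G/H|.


|⟨10⟩| = n / gcd(10, 35) = 35 / 5 = 7
H is normal (ℤ_35 is abelian).
|G/H| = |G| / |H| = 35 / 7 = 5

|G/H| = 5


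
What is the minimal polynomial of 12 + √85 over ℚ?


Let α = 12 + √85. Then α - 12 = √85, so (α - 12)² = 85, giving α² - 24α + 59 = 0. Degree 2 and α ∉ ℚ, so this is the minimal polynomial.

Minimal polynomial: x² - 24x + 59


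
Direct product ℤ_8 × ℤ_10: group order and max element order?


|ℤ_8 × ℤ_10| = 8 × 10 = 80
Max element order = lcm(8,10) = 40
Cyclic? No (gcd=2)

|ℤ_8×ℤ_10| = 80, max element order = 40


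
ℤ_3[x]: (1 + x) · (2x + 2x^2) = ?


Expand and collect like terms; reduce coefficients mod 3:
x^0: 1·0 = 0 ≡ 0 (mod 3)
x^1: 1·2 + 1·0 = 2 ≡ 2 (mod 3)
x^2: 1·2 + 1·2 = 4 ≡ 1 (mod 3)
x^3: 1·2 = 2 ≡ 2 (mod 3)
Result: 2x + x^2 + 2x^3

f · g = 2x + x^2 + 2x^3


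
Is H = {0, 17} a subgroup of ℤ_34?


Subgroup test for H = {0, 17} in (ℤ_34, +):
(1) 0 ∈ H? Yes
(2) Closure: for all a,b ∈ H, (a+b) mod 34 ∈ H? Yes
(3) Inverses: for all a ∈ H, -a mod 34 ∈ H? Yes

Yes, H is a subgroup of ℤ_34


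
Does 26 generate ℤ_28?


g generates ℤ_n iff gcd(g, n) = 1
gcd(26, 28) = 2
Since gcd = 2 ≠ 1, ⟨26⟩ has order 14 < 28, so 26 is not a generator.

No, 26 does not generate ℤ_28


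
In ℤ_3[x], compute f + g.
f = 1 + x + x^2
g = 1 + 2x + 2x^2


Add coefficients mod 3:
x^0: 1 + 1 = 2 (mod 3)
x^1: 1 + 2 = 0 (mod 3)
x^2: 1 + 2 = 0 (mod 3)
Result: 2

f + g = 2


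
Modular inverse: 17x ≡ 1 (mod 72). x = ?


Use the extended Euclidean algorithm to write 1 = 17·s + 72·t; then s mod 72 is the inverse.
Euclidean algorithm:
  17 = 0·72 + 17
  72 = 4·17 + 4
  17 = 4·4 + 1
  4 = 4·1 + 0
gcd(17,72) = 1
Back-substitution gives: 17·(17) + 72·(-4) = 1
So 17⁻¹ ≡ 17 ≡ 17 (mod 72)
Check: 17 × 17 = 289 ≡ 1 (mod 72) ✓

17⁻¹ ≡ 17 (mod 72)


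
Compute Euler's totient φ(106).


Factor n: 106 = 2 × 53
φ(n) = n · ∏(1 - 1/p) over distinct primes p | n
φ(106) = 106 · (1 - 1/2) · (1 - 1/53) = 52

φ(106) = 52


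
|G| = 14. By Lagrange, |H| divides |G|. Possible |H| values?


Lagrange's theorem: |H| divides |G|
|G| = 14
Divisors of 14: 1, 2, 7, 14

Possible subgroup orders: {1, 2, 7, 14}


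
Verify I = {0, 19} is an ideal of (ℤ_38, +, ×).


Check ideal conditions for I = {0, 19} in ℤ_38:
(1) I is an additive subgroup? Yes
(2) For r ∈ ℤ_38 and a ∈ I: r·a ∈ I? Yes

Yes, I is an ideal of ℤ_38


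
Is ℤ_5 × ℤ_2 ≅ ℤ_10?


Comparing ℤ_5 × ℤ_2 and ℤ_10:
gcd(5,2) = 1, so ℤ_5 × ℤ_2 ≅ ℤ_10 (CRT)

Yes, ℤ_5 × ℤ_2 ≅ ℤ_10


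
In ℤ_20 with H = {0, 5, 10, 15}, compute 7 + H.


7 + H = {7 + h (mod 20) : h ∈ H}
7+0=7, 7+5=12, 7+10=17, 7+15=2
7 + H = {2, 7, 12, 17} = 2 + H

7 + H = {2, 7, 12, 17}


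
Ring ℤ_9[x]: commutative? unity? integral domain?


ℤ_9 has zero divisors (3·3 ≡ 0), and these lift to constant zero divisors in ℤ_9[x]; so not an integral domain
Commutative: Yes
Integral domain: No
Has unity: Yes

ℤ_9[x]: Commutative=Yes, Unity=Yes


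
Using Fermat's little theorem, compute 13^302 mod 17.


Fermat's little theorem: if p is prime and gcd(a,p)=1, then a^(p-1) ≡ 1 (mod p)
p = 17 is prime, gcd(13,17) = 1
Reduce exponent: 302 mod 16 = 14
So 13^302 ≡ 13^14 (mod 17)
13^14 mod 17 = 16

13^302 ≡ 16 (mod 17)


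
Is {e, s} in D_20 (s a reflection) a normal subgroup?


H = {e, s} in D_20 (s a reflection)
r·s·r⁻¹ = sr⁻² ≠ s for n ≥ 3, so {e, s} is not closed under conjugation

No, not a normal subgroup


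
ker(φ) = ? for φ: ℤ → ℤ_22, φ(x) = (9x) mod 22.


Kernel = preimage of identity
ker(φ) = {x ∈ ℤ : 9x ≡ 0 (mod 22)}. gcd(9,22) = 1, so 9x ≡ 0 (mod 22) ⟺ x ≡ 0 (mod 22/1 = 22). Hence ker(φ) = 22ℤ

ker(φ) = 22ℤ


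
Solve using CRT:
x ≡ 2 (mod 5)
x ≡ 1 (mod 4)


m₁ = 5, m₂ = 4, gcd = 1, so CRT applies. M = m₁·m₂ = 20
Let M₁ = M/m₁ = 4, M₂ = M/m₂ = 5
Find y₁ ≡ M₁⁻¹ (mod m₁): 4⁻¹ ≡ 4 (mod 5)
Find y₂ ≡ M₂⁻¹ (mod m₂): 5⁻¹ ≡ 1 (mod 4)
x = a₁·M₁·y₁ + a₂·M₂·y₂ = 2·4·4 + 1·5·1 = 37
Reduce mod 20: x ≡ 17
Check: 17 mod 5 = 2 ✓, 17 mod 4 = 1 ✓

x ≡ 17 (mod 20)


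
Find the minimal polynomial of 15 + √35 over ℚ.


Let α = 15 + √35. Then α - 15 = √35, so (α - 15)² = 35, giving α² - 30α + 190 = 0. Degree 2 and α ∉ ℚ, so this is the minimal polynomial.

Minimal polynomial: x² - 30x + 190


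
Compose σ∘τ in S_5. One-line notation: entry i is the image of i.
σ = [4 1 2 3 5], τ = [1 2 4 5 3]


σ∘τ: apply τ first, then σ
1 →τ 1 →σ 4
2 →τ 2 →σ 1
3 →τ 4 →σ 3
4 →τ 5 →σ 5
5 →τ 3 →σ 2

σ∘τ = [4 1 3 5 2]


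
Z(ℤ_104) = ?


Z(G) = {g ∈ G | gx = xg for all x ∈ G}
ℤ_104 is abelian, so Z(G) = G

Z(ℤ_104) = ℤ_104


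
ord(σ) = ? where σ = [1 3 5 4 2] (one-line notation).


Cycle decomposition: (2 3 5)
Cycle lengths: 3
Order = lcm(3) = 3

ord(σ) = 3


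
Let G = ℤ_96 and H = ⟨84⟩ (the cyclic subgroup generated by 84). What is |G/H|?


|⟨84⟩| = n / gcd(84, 96) = 96 / 12 = 8
H is normal (ℤ_96 is abelian).
|G/H| = |G| / |H| = 96 / 8 = 12

|G/H| = 12


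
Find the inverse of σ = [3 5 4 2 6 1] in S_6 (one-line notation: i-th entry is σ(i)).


To find σ⁻¹, swap domain and range:
σ(1) = 3 → σ⁻¹(3) = 1
σ(2) = 5 → σ⁻¹(5) = 2
σ(3) = 4 → σ⁻¹(4) = 3
σ(4) = 2 → σ⁻¹(2) = 4
σ(5) = 6 → σ⁻¹(6) = 5
σ(6) = 1 → σ⁻¹(1) = 6

σ⁻¹ = [6 4 1 3 2 5]


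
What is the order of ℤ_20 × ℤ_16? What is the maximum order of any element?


|ℤ_20 × ℤ_16| = 20 × 16 = 320
Max element order = lcm(20,16) = 80
Cyclic? No (gcd=4)

|ℤ_20×ℤ_16| = 320, max element order = 80


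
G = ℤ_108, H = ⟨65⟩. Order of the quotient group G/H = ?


|⟨65⟩| = n / gcd(65, 108) = 108 / 1 = 108
H is normal (ℤ_108 is abelian).
|G/H| = |G| / |H| = 108 / 108 = 1

|G/H| = 1
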